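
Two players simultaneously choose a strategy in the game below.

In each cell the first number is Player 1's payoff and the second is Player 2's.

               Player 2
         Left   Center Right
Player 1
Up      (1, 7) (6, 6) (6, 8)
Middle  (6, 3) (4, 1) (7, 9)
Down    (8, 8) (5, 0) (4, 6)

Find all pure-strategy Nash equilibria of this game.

The pure Nash equilibria are (Middle, Right); (Down, Left).

(Up, Left): Player 1 can switch to Middle (1 → 6). Not NE.
(Up, Center): Player 2 can switch to Left (6 → 7). Not NE.
(Up, Right): Player 1 can switch to Middle (6 → 7). Not NE.
(Middle, Left): Player 1 can switch to Down (6 → 8). Not NE.
(Middle, Center): Player 1 can switch to Up (4 → 6). Not NE.
(Middle, Right): Player 1 gets 7, best alternative 6; Player 2 gets 9, best alternative 3. No profitable deviation — NE.
(Down, Left): Player 1 gets 8, best alternative 6; Player 2 gets 8, best alternative 6. No profitable deviation — NE.
(Down, Center): Player 1 can switch to Up (5 → 6). Not NE.
(Down, Right): Player 1 can switch to Up (4 → 6). Not NE.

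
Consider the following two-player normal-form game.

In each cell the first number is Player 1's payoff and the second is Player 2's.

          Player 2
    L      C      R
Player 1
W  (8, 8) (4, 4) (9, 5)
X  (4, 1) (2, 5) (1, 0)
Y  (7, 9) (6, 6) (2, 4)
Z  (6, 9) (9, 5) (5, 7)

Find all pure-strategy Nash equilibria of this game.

For each player, find the best response to each opponent profile; mutual best responses are the pure NE.
Player 1 against L: payoffs 8, 4, 7, 6 → best response W.
Player 1 against C: payoffs 4, 2, 6, 9 → best response Z.
Player 1 against R: payoffs 9, 1, 2, 5 → best response W.
Player 2 against W: payoffs 8, 4, 5 → best response L.
Player 2 against X: payoffs 1, 5, 0 → best response C.
Player 2 against Y: payoffs 9, 6, 4 → best response L.
Player 2 against Z: payoffs 9, 5, 7 → best response L.
Mutual best responses: (W, L).

(W, L)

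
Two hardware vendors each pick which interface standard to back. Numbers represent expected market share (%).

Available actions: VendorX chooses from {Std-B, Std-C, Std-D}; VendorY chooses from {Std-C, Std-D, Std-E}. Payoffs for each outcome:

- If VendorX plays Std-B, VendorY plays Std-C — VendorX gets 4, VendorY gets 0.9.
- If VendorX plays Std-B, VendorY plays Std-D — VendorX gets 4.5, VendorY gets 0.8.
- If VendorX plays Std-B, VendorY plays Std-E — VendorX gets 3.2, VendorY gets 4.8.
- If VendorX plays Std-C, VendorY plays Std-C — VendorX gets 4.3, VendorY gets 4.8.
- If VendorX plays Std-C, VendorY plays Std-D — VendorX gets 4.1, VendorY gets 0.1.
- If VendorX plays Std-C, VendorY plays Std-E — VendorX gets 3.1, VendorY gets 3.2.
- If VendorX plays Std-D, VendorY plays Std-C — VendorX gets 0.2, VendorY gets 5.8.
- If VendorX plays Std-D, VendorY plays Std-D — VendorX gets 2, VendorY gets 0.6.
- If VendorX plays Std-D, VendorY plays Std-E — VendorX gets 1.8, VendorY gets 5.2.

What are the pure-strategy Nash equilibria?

Mark each player's best response to every combination of opponents' strategies; a profile where every player is best-responding is a pure Nash equilibrium.
VendorX against Std-C: payoffs 4, 4.3, 0.2 → best response Std-C.
VendorX against Std-D: payoffs 4.5, 4.1, 2 → best response Std-B.
VendorX against Std-E: payoffs 3.2, 3.1, 1.8 → best response Std-B.
VendorY against Std-B: payoffs 0.9, 0.8, 4.8 → best response Std-E.
VendorY against Std-C: payoffs 4.8, 0.1, 3.2 → best response Std-C.
VendorY against Std-D: payoffs 5.8, 0.6, 5.2 → best response Std-C.
Mutual best responses: (Std-B, Std-E); (Std-C, Std-C).

(Std-B, Std-E); (Std-C, Std-C)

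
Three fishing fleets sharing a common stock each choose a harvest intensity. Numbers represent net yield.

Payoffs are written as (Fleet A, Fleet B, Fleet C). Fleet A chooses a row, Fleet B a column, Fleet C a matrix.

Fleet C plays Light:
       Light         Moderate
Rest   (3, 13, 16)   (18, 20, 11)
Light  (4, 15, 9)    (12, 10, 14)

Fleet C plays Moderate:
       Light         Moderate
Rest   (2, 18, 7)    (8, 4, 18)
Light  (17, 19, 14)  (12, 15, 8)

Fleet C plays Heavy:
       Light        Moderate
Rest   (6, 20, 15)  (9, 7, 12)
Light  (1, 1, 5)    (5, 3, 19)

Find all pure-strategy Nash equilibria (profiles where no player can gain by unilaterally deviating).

Check each profile: it is a Nash equilibrium iff no player can strictly gain by switching unilaterally.
(Rest, Light, Light): Fleet A can switch to Light (3 → 4). Not NE.
(Rest, Light, Moderate): Fleet A can switch to Light (2 → 17). Not NE.
(Rest, Light, Heavy): Fleet C can switch to Light (15 → 16). Not NE.
(Rest, Moderate, Light): Fleet C can switch to Moderate (11 → 18). Not NE.
(Rest, Moderate, Moderate): Fleet A can switch to Light (8 → 12). Not NE.
(Rest, Moderate, Heavy): Fleet B can switch to Light (7 → 20). Not NE.
(Light, Light, Light): Fleet C can switch to Moderate (9 → 14). Not NE.
(Light, Light, Moderate): Fleet A gets 17, best alternative 2; Fleet B gets 19, best alternative 15; Fleet C gets 14, best alternative 9. No profitable deviation — NE.
(Light, Light, Heavy): Fleet A can switch to Rest (1 → 6). Not NE.
(Light, Moderate, Light): Fleet A can switch to Rest (12 → 18). Not NE.
(Light, Moderate, Moderate): Fleet B can switch to Light (15 → 19). Not NE.
(The remaining 1 profile has a profitable deviation by the same check.)

(Light, Light, Moderate)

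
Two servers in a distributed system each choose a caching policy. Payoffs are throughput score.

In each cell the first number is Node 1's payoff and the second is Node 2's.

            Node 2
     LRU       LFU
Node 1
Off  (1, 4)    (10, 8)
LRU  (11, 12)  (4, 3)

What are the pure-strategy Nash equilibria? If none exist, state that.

Node 1 against LRU: payoffs 1, 11 → best response LRU.
Node 1 against LFU: payoffs 10, 4 → best response Off.
Node 2 against Off: payoffs 4, 8 → best response LFU.
Node 2 against LRU: payoffs 12, 3 → best response LRU.
Mutual best responses: (Off, LFU); (LRU, LRU).

The pure Nash equilibria are (Off, LFU); (LRU, LRU).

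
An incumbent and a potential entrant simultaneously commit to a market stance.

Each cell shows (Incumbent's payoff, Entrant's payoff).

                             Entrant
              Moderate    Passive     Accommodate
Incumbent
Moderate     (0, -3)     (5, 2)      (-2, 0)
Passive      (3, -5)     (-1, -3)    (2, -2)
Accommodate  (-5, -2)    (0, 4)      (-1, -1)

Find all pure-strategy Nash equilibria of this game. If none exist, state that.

The pure Nash equilibria are (Moderate, Passive), (Passive, Accommodate).

Incumbent against Moderate: payoffs 0, 3, -5 → best response Passive.
Incumbent against Passive: payoffs 5, -1, 0 → best response Moderate.
Incumbent against Accommodate: payoffs -2, 2, -1 → best response Passive.
Entrant against Moderate: payoffs -3, 2, 0 → best response Passive.
Entrant against Passive: payoffs -5, -3, -2 → best response Accommodate.
Entrant against Accommodate: payoffs -2, 4, -1 → best response Passive.
Mutual best responses: (Moderate, Passive); (Passive, Accommodate).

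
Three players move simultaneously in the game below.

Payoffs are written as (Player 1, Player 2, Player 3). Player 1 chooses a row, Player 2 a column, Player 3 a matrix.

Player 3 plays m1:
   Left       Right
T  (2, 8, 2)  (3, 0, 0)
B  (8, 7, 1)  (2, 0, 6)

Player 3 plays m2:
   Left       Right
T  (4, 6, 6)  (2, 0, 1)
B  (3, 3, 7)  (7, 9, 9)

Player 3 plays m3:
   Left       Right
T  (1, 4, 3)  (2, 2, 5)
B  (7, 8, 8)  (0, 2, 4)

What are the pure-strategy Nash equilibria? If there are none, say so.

Check each profile: it is a Nash equilibrium iff no player can strictly gain by switching unilaterally.
(T, Left, m1): Player 1 can switch to B (2 → 8). Not NE.
(T, Left, m2): Player 1 gets 4, best alternative 3; Player 2 gets 6, best alternative 0; Player 3 gets 6, best alternative 3. No profitable deviation — NE.
(T, Left, m3): Player 1 can switch to B (1 → 7). Not NE.
(T, Right, m1): Player 2 can switch to Left (0 → 8). Not NE.
(T, Right, m2): Player 1 can switch to B (2 → 7). Not NE.
(T, Right, m3): Player 2 can switch to Left (2 → 4). Not NE.
(B, Left, m1): Player 3 can switch to m2 (1 → 7). Not NE.
(B, Left, m2): Player 1 can switch to T (3 → 4). Not NE.
(B, Left, m3): Player 1 gets 7, best alternative 1; Player 2 gets 8, best alternative 2; Player 3 gets 8, best alternative 7. No profitable deviation — NE.
(B, Right, m1): Player 1 can switch to T (2 → 3). Not NE.
(B, Right, m2): Player 1 gets 7, best alternative 2; Player 2 gets 9, best alternative 3; Player 3 gets 9, best alternative 6. No profitable deviation — NE.
(The remaining 1 profile has a profitable deviation by the same check.)

Pure-strategy Nash equilibria: (T, Left, m2) and (B, Left, m3) and (B, Right, m2)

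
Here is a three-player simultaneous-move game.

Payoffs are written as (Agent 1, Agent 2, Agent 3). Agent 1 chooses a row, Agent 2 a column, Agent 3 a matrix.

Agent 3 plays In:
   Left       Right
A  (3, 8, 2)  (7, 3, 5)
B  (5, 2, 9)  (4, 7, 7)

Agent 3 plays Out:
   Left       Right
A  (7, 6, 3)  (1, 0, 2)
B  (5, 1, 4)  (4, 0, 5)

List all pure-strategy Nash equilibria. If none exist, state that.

Pure NE: (A, Left, Out)

(A, Left, In): Agent 1 can switch to B (3 → 5). Not NE.
(A, Left, Out): Agent 1 gets 7, best alternative 5; Agent 2 gets 6, best alternative 0; Agent 3 gets 3, best alternative 2. No profitable deviation — NE.
(A, Right, In): Agent 2 can switch to Left (3 → 8). Not NE.
(A, Right, Out): Agent 1 can switch to B (1 → 4). Not NE.
(B, Left, In): Agent 2 can switch to Right (2 → 7). Not NE.
(B, Left, Out): Agent 1 can switch to A (5 → 7). Not NE.
(B, Right, In): Agent 1 can switch to A (4 → 7). Not NE.
(The remaining 1 profile has a profitable deviation by the same check.)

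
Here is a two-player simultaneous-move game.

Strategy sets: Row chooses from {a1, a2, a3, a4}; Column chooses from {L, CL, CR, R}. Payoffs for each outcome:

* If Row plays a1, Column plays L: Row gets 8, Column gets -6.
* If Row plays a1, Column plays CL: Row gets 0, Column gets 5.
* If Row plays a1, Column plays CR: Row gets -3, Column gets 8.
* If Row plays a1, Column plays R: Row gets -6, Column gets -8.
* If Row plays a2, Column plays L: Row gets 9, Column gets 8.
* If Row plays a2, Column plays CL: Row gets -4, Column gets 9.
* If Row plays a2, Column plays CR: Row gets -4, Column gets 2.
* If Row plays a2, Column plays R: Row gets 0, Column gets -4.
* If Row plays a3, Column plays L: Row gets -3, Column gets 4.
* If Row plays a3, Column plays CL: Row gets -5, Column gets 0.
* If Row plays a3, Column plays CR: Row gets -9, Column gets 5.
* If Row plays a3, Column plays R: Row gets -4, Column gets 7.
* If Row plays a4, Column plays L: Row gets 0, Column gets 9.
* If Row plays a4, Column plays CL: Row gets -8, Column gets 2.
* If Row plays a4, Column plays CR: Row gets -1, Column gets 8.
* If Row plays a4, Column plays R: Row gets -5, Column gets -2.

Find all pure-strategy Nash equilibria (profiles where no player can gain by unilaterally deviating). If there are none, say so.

This game has no pure Nash equilibrium.

Row against L: payoffs 8, 9, -3, 0 → best response a2.
Row against CL: payoffs 0, -4, -5, -8 → best response a1.
Row against CR: payoffs -3, -4, -9, -1 → best response a4.
Row against R: payoffs -6, 0, -4, -5 → best response a2.
Column against a1: payoffs -6, 5, 8, -8 → best response CR.
Column against a2: payoffs 8, 9, 2, -4 → best response CL.
Column against a3: payoffs 4, 0, 5, 7 → best response R.
Column against a4: payoffs 9, 2, 8, -2 → best response L.
No profile is a mutual best response for all players.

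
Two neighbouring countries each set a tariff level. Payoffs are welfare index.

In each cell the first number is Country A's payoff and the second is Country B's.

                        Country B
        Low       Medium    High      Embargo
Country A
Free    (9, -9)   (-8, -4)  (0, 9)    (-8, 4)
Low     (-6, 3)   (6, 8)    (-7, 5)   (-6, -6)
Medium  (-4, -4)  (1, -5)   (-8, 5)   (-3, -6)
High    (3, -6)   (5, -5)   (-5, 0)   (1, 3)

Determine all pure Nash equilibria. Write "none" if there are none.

Pure-strategy Nash equilibria: (Free, High) and (Low, Medium) and (High, Embargo)

(Free, Low): Country B can switch to Medium (-9 → -4). Not NE.
(Free, Medium): Country A can switch to Low (-8 → 6). Not NE.
(Free, High): Country A gets 0, best alternative -5; Country B gets 9, best alternative 4. No profitable deviation — NE.
(Free, Embargo): Country A can switch to Low (-8 → -6). Not NE.
(Low, Low): Country A can switch to Free (-6 → 9). Not NE.
(Low, Medium): Country A gets 6, best alternative 5; Country B gets 8, best alternative 5. No profitable deviation — NE.
(Low, High): Country A can switch to Free (-7 → 0). Not NE.
(Low, Embargo): Country A can switch to Medium (-6 → -3). Not NE.
(High, Embargo): Country A gets 1, best alternative -3; Country B gets 3, best alternative 0. No profitable deviation — NE.
(The remaining 7 profiles each have a profitable deviation by the same check.)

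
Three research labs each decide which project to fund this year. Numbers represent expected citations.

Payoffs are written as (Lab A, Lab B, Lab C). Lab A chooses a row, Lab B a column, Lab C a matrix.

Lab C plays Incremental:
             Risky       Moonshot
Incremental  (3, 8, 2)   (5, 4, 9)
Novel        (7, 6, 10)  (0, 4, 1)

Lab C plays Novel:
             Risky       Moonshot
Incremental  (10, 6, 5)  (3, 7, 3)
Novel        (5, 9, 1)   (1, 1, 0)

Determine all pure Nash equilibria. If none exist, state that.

Pure NE: (Novel, Risky, Incremental)

Lab A against (Risky, Incremental): payoffs 3, 7 → best response Novel.
Lab A against (Risky, Novel): payoffs 10, 5 → best response Incremental.
Lab A against (Moonshot, Incremental): payoffs 5, 0 → best response Incremental.
Lab A against (Moonshot, Novel): payoffs 3, 1 → best response Incremental.
Lab B against (Incremental, Incremental): payoffs 8, 4 → best response Risky.
Lab B against (Incremental, Novel): payoffs 6, 7 → best response Moonshot.
Lab B against (Novel, Incremental): payoffs 6, 4 → best response Risky.
Lab B against (Novel, Novel): payoffs 9, 1 → best response Risky.
Lab C against (Incremental, Risky): payoffs 2, 5 → best response Novel.
Lab C against (Incremental, Moonshot): payoffs 9, 3 → best response Incremental.
Lab C against (Novel, Risky): payoffs 10, 1 → best response Incremental.
Lab C against (Novel, Moonshot): payoffs 1, 0 → best response Incremental.
Mutual best responses: (Novel, Risky, Incremental).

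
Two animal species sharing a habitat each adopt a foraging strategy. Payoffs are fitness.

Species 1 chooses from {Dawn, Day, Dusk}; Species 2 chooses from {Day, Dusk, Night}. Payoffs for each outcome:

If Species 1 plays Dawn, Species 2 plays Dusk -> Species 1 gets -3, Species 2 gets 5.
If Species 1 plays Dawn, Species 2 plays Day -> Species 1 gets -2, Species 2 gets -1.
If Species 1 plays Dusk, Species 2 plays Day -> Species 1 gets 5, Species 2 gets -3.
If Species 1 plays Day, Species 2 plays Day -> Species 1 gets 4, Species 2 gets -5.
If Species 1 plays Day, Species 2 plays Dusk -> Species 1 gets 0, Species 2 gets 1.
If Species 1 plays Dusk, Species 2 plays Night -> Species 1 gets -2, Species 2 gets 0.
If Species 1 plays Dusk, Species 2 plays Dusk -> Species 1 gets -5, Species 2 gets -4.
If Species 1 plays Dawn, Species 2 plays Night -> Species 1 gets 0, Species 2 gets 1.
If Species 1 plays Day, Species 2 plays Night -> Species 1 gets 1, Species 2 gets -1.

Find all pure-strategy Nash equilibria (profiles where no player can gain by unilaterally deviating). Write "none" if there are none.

Check each profile: it is a Nash equilibrium iff no player can strictly gain by switching unilaterally.
(Dawn, Day): Species 1 can switch to Day (-2 → 4). Not NE.
(Dawn, Dusk): Species 1 can switch to Day (-3 → 0). Not NE.
(Dawn, Night): Species 1 can switch to Day (0 → 1). Not NE.
(Day, Day): Species 1 can switch to Dusk (4 → 5). Not NE.
(Day, Dusk): Species 1 gets 0, best alternative -3; Species 2 gets 1, best alternative -1. No profitable deviation — NE.
(Day, Night): Species 2 can switch to Dusk (-1 → 1). Not NE.
(Dusk, Day): Species 2 can switch to Night (-3 → 0). Not NE.
(The remaining 2 profiles each have a profitable deviation by the same check.)

(Day, Dusk)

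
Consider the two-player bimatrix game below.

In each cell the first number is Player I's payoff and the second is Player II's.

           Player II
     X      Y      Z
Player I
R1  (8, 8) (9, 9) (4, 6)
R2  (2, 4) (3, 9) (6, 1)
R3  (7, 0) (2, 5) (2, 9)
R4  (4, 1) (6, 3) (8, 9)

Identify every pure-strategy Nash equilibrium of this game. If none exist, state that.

Mark each player's best response to every combination of opponents' strategies; a profile where every player is best-responding is a pure Nash equilibrium.
Player I against X: payoffs 8, 2, 7, 4 → best response R1.
Player I against Y: payoffs 9, 3, 2, 6 → best response R1.
Player I against Z: payoffs 4, 6, 2, 8 → best response R4.
Player II against R1: payoffs 8, 9, 6 → best response Y.
Player II against R2: payoffs 4, 9, 1 → best response Y.
Player II against R3: payoffs 0, 5, 9 → best response Z.
Player II against R4: payoffs 1, 3, 9 → best response Z.
Mutual best responses: (R1, Y); (R4, Z).

The pure Nash equilibria are (R1, Y), (R4, Z).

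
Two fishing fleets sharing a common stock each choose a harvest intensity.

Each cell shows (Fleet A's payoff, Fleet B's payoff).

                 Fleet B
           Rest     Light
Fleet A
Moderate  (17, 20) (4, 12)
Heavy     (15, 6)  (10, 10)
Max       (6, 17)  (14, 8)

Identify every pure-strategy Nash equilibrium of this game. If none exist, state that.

For each player, find the best response to each opponent profile; mutual best responses are the pure NE.
Fleet A against Rest: payoffs 17, 15, 6 → best response Moderate.
Fleet A against Light: payoffs 4, 10, 14 → best response Max.
Fleet B against Moderate: payoffs 20, 12 → best response Rest.
Fleet B against Heavy: payoffs 6, 10 → best response Light.
Fleet B against Max: payoffs 17, 8 → best response Rest.
Mutual best responses: (Moderate, Rest).

(Moderate, Rest)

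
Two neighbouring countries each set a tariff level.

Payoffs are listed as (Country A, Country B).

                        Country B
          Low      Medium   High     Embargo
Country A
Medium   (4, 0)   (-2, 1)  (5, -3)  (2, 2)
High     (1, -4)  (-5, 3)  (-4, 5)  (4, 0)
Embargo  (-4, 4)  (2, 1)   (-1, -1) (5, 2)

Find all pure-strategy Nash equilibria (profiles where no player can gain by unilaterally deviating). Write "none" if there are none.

Country A against Low: payoffs 4, 1, -4 → best response Medium.
Country A against Medium: payoffs -2, -5, 2 → best response Embargo.
Country A against High: payoffs 5, -4, -1 → best response Medium.
Country A against Embargo: payoffs 2, 4, 5 → best response Embargo.
Country B against Medium: payoffs 0, 1, -3, 2 → best response Embargo.
Country B against High: payoffs -4, 3, 5, 0 → best response High.
Country B against Embargo: payoffs 4, 1, -1, 2 → best response Low.
No profile is a mutual best response for all players.

This game has no pure Nash equilibrium.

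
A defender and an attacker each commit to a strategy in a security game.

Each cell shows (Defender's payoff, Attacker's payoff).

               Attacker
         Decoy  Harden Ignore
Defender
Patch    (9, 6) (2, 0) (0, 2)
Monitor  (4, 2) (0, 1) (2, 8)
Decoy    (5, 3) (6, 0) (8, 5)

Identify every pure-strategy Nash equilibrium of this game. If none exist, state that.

The pure Nash equilibria are (Patch, Decoy), (Decoy, Ignore).

(Patch, Decoy): Defender gets 9, best alternative 5; Attacker gets 6, best alternative 2. No profitable deviation — NE.
(Patch, Harden): Defender can switch to Decoy (2 → 6). Not NE.
(Patch, Ignore): Defender can switch to Monitor (0 → 2). Not NE.
(Monitor, Decoy): Defender can switch to Patch (4 → 9). Not NE.
(Monitor, Harden): Defender can switch to Patch (0 → 2). Not NE.
(Monitor, Ignore): Defender can switch to Decoy (2 → 8). Not NE.
(Decoy, Decoy): Defender can switch to Patch (5 → 9). Not NE.
(Decoy, Ignore): Defender gets 8, best alternative 2; Attacker gets 5, best alternative 3. No profitable deviation — NE.
(The remaining 1 profile has a profitable deviation by the same check.)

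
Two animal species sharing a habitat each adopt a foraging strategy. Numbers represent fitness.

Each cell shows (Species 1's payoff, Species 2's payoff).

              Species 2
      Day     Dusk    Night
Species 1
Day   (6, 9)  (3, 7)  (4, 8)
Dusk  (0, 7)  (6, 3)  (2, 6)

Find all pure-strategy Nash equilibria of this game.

(Day, Day)

(Day, Day): Species 1 gets 6, best alternative 0; Species 2 gets 9, best alternative 8. No profitable deviation — NE.
(Day, Dusk): Species 1 can switch to Dusk (3 → 6). Not NE.
(Day, Night): Species 2 can switch to Day (8 → 9). Not NE.
(Dusk, Day): Species 1 can switch to Day (0 → 6). Not NE.
(Dusk, Dusk): Species 2 can switch to Day (3 → 7). Not NE.
(Dusk, Night): Species 1 can switch to Day (2 → 4). Not NE.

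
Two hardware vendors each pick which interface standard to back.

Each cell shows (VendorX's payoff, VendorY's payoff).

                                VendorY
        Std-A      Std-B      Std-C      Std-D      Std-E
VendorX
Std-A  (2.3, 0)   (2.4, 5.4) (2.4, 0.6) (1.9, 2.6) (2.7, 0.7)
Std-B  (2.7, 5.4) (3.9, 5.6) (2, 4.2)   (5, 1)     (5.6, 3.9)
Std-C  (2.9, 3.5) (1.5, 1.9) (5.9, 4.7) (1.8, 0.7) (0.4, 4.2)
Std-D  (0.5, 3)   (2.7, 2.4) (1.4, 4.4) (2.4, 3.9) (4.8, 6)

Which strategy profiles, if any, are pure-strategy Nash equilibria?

VendorX against Std-A: payoffs 2.3, 2.7, 2.9, 0.5 → best response Std-C.
VendorX against Std-B: payoffs 2.4, 3.9, 1.5, 2.7 → best response Std-B.
VendorX against Std-C: payoffs 2.4, 2, 5.9, 1.4 → best response Std-C.
VendorX against Std-D: payoffs 1.9, 5, 1.8, 2.4 → best response Std-B.
VendorX against Std-E: payoffs 2.7, 5.6, 0.4, 4.8 → best response Std-B.
VendorY against Std-A: payoffs 0, 5.4, 0.6, 2.6, 0.7 → best response Std-B.
VendorY against Std-B: payoffs 5.4, 5.6, 4.2, 1, 3.9 → best response Std-B.
VendorY against Std-C: payoffs 3.5, 1.9, 4.7, 0.7, 4.2 → best response Std-C.
VendorY against Std-D: payoffs 3, 2.4, 4.4, 3.9, 6 → best response Std-E.
Mutual best responses: (Std-B, Std-B); (Std-C, Std-C).

(Std-B, Std-B) and (Std-C, Std-C)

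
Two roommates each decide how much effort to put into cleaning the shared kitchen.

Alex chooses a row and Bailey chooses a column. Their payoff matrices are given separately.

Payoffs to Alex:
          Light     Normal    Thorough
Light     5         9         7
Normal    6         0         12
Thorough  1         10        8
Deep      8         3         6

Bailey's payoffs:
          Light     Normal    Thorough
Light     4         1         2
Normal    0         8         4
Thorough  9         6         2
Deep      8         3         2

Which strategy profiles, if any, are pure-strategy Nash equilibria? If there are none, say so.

Mark each player's best response to every combination of opponents' strategies; a profile where every player is best-responding is a pure Nash equilibrium.
Alex against Light: payoffs 5, 6, 1, 8 → best response Deep.
Alex against Normal: payoffs 9, 0, 10, 3 → best response Thorough.
Alex against Thorough: payoffs 7, 12, 8, 6 → best response Normal.
Bailey against Light: payoffs 4, 1, 2 → best response Light.
Bailey against Normal: payoffs 0, 8, 4 → best response Normal.
Bailey against Thorough: payoffs 9, 6, 2 → best response Light.
Bailey against Deep: payoffs 8, 3, 2 → best response Light.
Mutual best responses: (Deep, Light).

Pure NE: (Deep, Light)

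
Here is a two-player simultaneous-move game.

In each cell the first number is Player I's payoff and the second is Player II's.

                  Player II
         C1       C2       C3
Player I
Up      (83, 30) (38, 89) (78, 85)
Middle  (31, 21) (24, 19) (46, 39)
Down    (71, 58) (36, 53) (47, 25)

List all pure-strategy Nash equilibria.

Check each profile: it is a Nash equilibrium iff no player can strictly gain by switching unilaterally.
(Up, C1): Player II can switch to C2 (30 → 89). Not NE.
(Up, C2): Player I gets 38, best alternative 36; Player II gets 89, best alternative 85. No profitable deviation — NE.
(Up, C3): Player II can switch to C2 (85 → 89). Not NE.
(Middle, C1): Player I can switch to Up (31 → 83). Not NE.
(Middle, C2): Player I can switch to Up (24 → 38). Not NE.
(Middle, C3): Player I can switch to Up (46 → 78). Not NE.
(Down, C1): Player I can switch to Up (71 → 83). Not NE.
(Down, C2): Player I can switch to Up (36 → 38). Not NE.
(Down, C3): Player I can switch to Up (47 → 78). Not NE.

Pure NE: (Up, C2)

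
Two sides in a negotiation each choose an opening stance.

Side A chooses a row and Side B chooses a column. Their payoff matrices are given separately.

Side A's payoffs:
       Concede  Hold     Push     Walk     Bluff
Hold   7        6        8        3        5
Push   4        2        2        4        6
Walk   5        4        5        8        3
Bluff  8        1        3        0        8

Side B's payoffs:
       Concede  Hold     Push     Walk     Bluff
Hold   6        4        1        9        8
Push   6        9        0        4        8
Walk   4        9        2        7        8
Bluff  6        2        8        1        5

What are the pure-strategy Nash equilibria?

none

Side A against Concede: payoffs 7, 4, 5, 8 → best response Bluff.
Side A against Hold: payoffs 6, 2, 4, 1 → best response Hold.
Side A against Push: payoffs 8, 2, 5, 3 → best response Hold.
Side A against Walk: payoffs 3, 4, 8, 0 → best response Walk.
Side A against Bluff: payoffs 5, 6, 3, 8 → best response Bluff.
Side B against Hold: payoffs 6, 4, 1, 9, 8 → best response Walk.
Side B against Push: payoffs 6, 9, 0, 4, 8 → best response Hold.
Side B against Walk: payoffs 4, 9, 2, 7, 8 → best response Hold.
Side B against Bluff: payoffs 6, 2, 8, 1, 5 → best response Push.
No profile is a mutual best response for all players.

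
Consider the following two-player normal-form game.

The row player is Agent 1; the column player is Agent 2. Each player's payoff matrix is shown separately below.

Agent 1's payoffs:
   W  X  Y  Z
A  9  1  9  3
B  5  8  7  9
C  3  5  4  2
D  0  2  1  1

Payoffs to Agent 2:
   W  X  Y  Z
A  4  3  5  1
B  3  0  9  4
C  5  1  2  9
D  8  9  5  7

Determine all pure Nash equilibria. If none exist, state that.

The unique pure-strategy Nash equilibrium is (A, Y).

(A, W): Agent 2 can switch to Y (4 → 5). Not NE.
(A, X): Agent 1 can switch to B (1 → 8). Not NE.
(A, Y): Agent 1 gets 9, best alternative 7; Agent 2 gets 5, best alternative 4. No profitable deviation — NE.
(A, Z): Agent 1 can switch to B (3 → 9). Not NE.
(B, W): Agent 1 can switch to A (5 → 9). Not NE.
(B, X): Agent 2 can switch to W (0 → 3). Not NE.
(B, Y): Agent 1 can switch to A (7 → 9). Not NE.
(B, Z): Agent 2 can switch to Y (4 → 9). Not NE.
(C, W): Agent 1 can switch to A (3 → 9). Not NE.
(C, X): Agent 1 can switch to B (5 → 8). Not NE.
(C, Y): Agent 1 can switch to A (4 → 9). Not NE.
(C, Z): Agent 1 can switch to A (2 → 3). Not NE.
(D, W): Agent 1 can switch to A (0 → 9). Not NE.
(The remaining 3 profiles each have a profitable deviation by the same check.)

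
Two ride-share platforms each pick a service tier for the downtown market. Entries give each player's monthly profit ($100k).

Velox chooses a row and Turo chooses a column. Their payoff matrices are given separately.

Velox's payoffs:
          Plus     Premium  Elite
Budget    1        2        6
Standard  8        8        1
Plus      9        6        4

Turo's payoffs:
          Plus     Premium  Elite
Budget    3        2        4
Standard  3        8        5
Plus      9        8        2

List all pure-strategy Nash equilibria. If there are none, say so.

Check each profile: it is a Nash equilibrium iff no player can strictly gain by switching unilaterally.
(Budget, Plus): Velox can switch to Standard (1 → 8). Not NE.
(Budget, Premium): Velox can switch to Standard (2 → 8). Not NE.
(Budget, Elite): Velox gets 6, best alternative 4; Turo gets 4, best alternative 3. No profitable deviation — NE.
(Standard, Plus): Velox can switch to Plus (8 → 9). Not NE.
(Standard, Premium): Velox gets 8, best alternative 6; Turo gets 8, best alternative 5. No profitable deviation — NE.
(Standard, Elite): Velox can switch to Budget (1 → 6). Not NE.
(Plus, Plus): Velox gets 9, best alternative 8; Turo gets 9, best alternative 8. No profitable deviation — NE.
(Plus, Premium): Velox can switch to Standard (6 → 8). Not NE.
(Plus, Elite): Velox can switch to Budget (4 → 6). Not NE.

The pure Nash equilibria are (Budget, Elite); (Standard, Premium); (Plus, Plus).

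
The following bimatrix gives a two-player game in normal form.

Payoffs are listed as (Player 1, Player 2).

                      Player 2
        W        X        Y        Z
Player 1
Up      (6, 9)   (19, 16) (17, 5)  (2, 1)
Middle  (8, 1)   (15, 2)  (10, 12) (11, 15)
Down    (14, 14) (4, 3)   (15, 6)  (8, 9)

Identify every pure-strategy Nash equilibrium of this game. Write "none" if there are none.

(Up, W): Player 1 can switch to Middle (6 → 8). Not NE.
(Up, X): Player 1 gets 19, best alternative 15; Player 2 gets 16, best alternative 9. No profitable deviation — NE.
(Up, Y): Player 2 can switch to W (5 → 9). Not NE.
(Up, Z): Player 1 can switch to Middle (2 → 11). Not NE.
(Middle, W): Player 1 can switch to Down (8 → 14). Not NE.
(Middle, X): Player 1 can switch to Up (15 → 19). Not NE.
(Middle, Y): Player 1 can switch to Up (10 → 17). Not NE.
(Middle, Z): Player 1 gets 11, best alternative 8; Player 2 gets 15, best alternative 12. No profitable deviation — NE.
(Down, W): Player 1 gets 14, best alternative 8; Player 2 gets 14, best alternative 9. No profitable deviation — NE.
(Down, X): Player 1 can switch to Up (4 → 19). Not NE.
(Down, Y): Player 1 can switch to Up (15 → 17). Not NE.
(The remaining 1 profile has a profitable deviation by the same check.)

Pure-strategy Nash equilibria: (Up, X) and (Middle, Z) and (Down, W)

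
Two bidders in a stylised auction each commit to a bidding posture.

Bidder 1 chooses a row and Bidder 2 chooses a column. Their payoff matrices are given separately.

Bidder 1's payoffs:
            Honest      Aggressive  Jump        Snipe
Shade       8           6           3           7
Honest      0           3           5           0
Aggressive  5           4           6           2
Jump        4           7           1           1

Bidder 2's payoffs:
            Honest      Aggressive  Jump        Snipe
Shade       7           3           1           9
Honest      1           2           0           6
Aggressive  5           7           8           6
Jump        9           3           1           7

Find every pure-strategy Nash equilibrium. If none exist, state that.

(Shade, Snipe) and (Aggressive, Jump)

For each strategy profile, look for a profitable unilateral deviation.
(Shade, Honest): Bidder 2 can switch to Snipe (7 → 9). Not NE.
(Shade, Aggressive): Bidder 1 can switch to Jump (6 → 7). Not NE.
(Shade, Jump): Bidder 1 can switch to Honest (3 → 5). Not NE.
(Shade, Snipe): Bidder 1 gets 7, best alternative 2; Bidder 2 gets 9, best alternative 7. No profitable deviation — NE.
(Honest, Honest): Bidder 1 can switch to Shade (0 → 8). Not NE.
(Honest, Aggressive): Bidder 1 can switch to Shade (3 → 6). Not NE.
(Honest, Jump): Bidder 1 can switch to Aggressive (5 → 6). Not NE.
(Aggressive, Jump): Bidder 1 gets 6, best alternative 5; Bidder 2 gets 8, best alternative 7. No profitable deviation — NE.
(The remaining 8 profiles each have a profitable deviation by the same check.)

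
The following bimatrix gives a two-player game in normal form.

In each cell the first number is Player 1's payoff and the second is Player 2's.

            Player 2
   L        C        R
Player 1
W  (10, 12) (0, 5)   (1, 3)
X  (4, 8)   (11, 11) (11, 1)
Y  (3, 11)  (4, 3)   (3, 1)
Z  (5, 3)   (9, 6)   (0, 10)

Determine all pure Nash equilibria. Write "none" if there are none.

Player 1 against L: payoffs 10, 4, 3, 5 → best response W.
Player 1 against C: payoffs 0, 11, 4, 9 → best response X.
Player 1 against R: payoffs 1, 11, 3, 0 → best response X.
Player 2 against W: payoffs 12, 5, 3 → best response L.
Player 2 against X: payoffs 8, 11, 1 → best response C.
Player 2 against Y: payoffs 11, 3, 1 → best response L.
Player 2 against Z: payoffs 3, 6, 10 → best response R.
Mutual best responses: (W, L); (X, C).

Pure-strategy Nash equilibria: (W, L) and (X, C)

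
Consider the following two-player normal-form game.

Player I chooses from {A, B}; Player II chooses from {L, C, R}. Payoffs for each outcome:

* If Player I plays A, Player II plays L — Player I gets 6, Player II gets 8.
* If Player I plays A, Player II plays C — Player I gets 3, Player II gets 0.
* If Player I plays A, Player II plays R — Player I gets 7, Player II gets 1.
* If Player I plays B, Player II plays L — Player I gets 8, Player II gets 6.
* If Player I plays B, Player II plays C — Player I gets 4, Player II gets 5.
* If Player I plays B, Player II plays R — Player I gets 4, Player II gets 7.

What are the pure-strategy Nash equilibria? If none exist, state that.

(A, L): Player I can switch to B (6 → 8). Not NE.
(A, C): Player I can switch to B (3 → 4). Not NE.
(A, R): Player II can switch to L (1 → 8). Not NE.
(B, L): Player II can switch to R (6 → 7). Not NE.
(B, C): Player II can switch to L (5 → 6). Not NE.
(B, R): Player I can switch to A (4 → 7). Not NE.

There is no pure-strategy Nash equilibrium.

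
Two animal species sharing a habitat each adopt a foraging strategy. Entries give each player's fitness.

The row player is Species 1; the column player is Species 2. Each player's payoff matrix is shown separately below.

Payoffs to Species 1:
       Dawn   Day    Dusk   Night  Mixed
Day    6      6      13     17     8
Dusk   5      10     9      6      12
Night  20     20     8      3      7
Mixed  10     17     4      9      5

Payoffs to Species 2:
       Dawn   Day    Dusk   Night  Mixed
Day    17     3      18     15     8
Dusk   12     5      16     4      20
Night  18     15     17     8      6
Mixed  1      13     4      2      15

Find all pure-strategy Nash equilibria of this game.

The pure Nash equilibria are (Day, Dusk), (Dusk, Mixed), (Night, Dawn).

(Day, Dawn): Species 1 can switch to Night (6 → 20). Not NE.
(Day, Day): Species 1 can switch to Dusk (6 → 10). Not NE.
(Day, Dusk): Species 1 gets 13, best alternative 9; Species 2 gets 18, best alternative 17. No profitable deviation — NE.
(Day, Night): Species 2 can switch to Dawn (15 → 17). Not NE.
(Day, Mixed): Species 1 can switch to Dusk (8 → 12). Not NE.
(Dusk, Dawn): Species 1 can switch to Day (5 → 6). Not NE.
(Dusk, Day): Species 1 can switch to Night (10 → 20). Not NE.
(Dusk, Dusk): Species 1 can switch to Day (9 → 13). Not NE.
(Dusk, Night): Species 1 can switch to Day (6 → 17). Not NE.
(Dusk, Mixed): Species 1 gets 12, best alternative 8; Species 2 gets 20, best alternative 16. No profitable deviation — NE.
(Night, Dawn): Species 1 gets 20, best alternative 10; Species 2 gets 18, best alternative 17. No profitable deviation — NE.
(Night, Day): Species 2 can switch to Dawn (15 → 18). Not NE.
(Night, Dusk): Species 1 can switch to Day (8 → 13). Not NE.
(The remaining 7 profiles each have a profitable deviation by the same check.)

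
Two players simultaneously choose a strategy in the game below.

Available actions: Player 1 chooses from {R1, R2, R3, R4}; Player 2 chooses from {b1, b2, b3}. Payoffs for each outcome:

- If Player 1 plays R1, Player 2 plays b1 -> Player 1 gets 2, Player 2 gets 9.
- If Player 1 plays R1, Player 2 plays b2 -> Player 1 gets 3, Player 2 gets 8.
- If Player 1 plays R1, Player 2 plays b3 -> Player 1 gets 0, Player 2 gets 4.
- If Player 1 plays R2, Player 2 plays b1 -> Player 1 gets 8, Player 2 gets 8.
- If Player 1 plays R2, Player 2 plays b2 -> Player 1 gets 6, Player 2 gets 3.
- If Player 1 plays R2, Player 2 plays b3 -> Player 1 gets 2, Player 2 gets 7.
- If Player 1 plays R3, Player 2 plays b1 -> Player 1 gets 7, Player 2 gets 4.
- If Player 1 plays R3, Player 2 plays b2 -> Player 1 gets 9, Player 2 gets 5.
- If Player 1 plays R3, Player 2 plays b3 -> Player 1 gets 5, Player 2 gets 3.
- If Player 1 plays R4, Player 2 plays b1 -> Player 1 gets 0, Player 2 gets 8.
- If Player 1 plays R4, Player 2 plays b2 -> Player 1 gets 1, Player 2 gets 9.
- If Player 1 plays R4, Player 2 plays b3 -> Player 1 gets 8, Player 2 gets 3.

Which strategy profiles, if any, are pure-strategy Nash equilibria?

(R2, b1) and (R3, b2)

Mark each player's best response to every combination of opponents' strategies; a profile where every player is best-responding is a pure Nash equilibrium.
Player 1 against b1: payoffs 2, 8, 7, 0 → best response R2.
Player 1 against b2: payoffs 3, 6, 9, 1 → best response R3.
Player 1 against b3: payoffs 0, 2, 5, 8 → best response R4.
Player 2 against R1: payoffs 9, 8, 4 → best response b1.
Player 2 against R2: payoffs 8, 3, 7 → best response b1.
Player 2 against R3: payoffs 4, 5, 3 → best response b2.
Player 2 against R4: payoffs 8, 9, 3 → best response b2.
Mutual best responses: (R2, b1); (R3, b2).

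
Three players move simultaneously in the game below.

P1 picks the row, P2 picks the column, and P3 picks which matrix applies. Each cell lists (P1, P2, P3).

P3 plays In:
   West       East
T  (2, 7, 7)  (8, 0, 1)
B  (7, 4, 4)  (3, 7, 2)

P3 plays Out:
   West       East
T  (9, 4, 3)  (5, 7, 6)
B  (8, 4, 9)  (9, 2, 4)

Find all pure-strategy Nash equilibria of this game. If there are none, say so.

No pure-strategy Nash equilibrium.

(T, West, In): P1 can switch to B (2 → 7). Not NE.
(T, West, Out): P2 can switch to East (4 → 7). Not NE.
(T, East, In): P2 can switch to West (0 → 7). Not NE.
(T, East, Out): P1 can switch to B (5 → 9). Not NE.
(B, West, In): P2 can switch to East (4 → 7). Not NE.
(B, West, Out): P1 can switch to T (8 → 9). Not NE.
(B, East, In): P1 can switch to T (3 → 8). Not NE.
(B, East, Out): P2 can switch to West (2 → 4). Not NE.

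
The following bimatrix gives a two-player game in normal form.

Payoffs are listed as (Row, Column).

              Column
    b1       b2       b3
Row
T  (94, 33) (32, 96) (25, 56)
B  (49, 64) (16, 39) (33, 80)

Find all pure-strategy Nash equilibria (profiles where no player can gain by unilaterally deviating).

(T, b2), (B, b3)

Row against b1: payoffs 94, 49 → best response T.
Row against b2: payoffs 32, 16 → best response T.
Row against b3: payoffs 25, 33 → best response B.
Column against T: payoffs 33, 96, 56 → best response b2.
Column against B: payoffs 64, 39, 80 → best response b3.
Mutual best responses: (T, b2); (B, b3).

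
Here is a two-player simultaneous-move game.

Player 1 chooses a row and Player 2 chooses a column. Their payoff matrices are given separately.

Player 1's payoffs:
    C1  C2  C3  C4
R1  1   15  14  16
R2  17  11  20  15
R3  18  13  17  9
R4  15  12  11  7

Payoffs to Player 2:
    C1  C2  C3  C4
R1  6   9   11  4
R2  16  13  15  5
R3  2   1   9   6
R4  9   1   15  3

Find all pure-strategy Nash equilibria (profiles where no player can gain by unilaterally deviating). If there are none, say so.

This game has no pure Nash equilibrium.

(R1, C1): Player 1 can switch to R2 (1 → 17). Not NE.
(R1, C2): Player 2 can switch to C3 (9 → 11). Not NE.
(R1, C3): Player 1 can switch to R2 (14 → 20). Not NE.
(R1, C4): Player 2 can switch to C1 (4 → 6). Not NE.
(R2, C1): Player 1 can switch to R3 (17 → 18). Not NE.
(R2, C2): Player 1 can switch to R1 (11 → 15). Not NE.
(R2, C3): Player 2 can switch to C1 (15 → 16). Not NE.
(R2, C4): Player 1 can switch to R1 (15 → 16). Not NE.
(R3, C1): Player 2 can switch to C3 (2 → 9). Not NE.
(R3, C2): Player 1 can switch to R1 (13 → 15). Not NE.
(R3, C3): Player 1 can switch to R2 (17 → 20). Not NE.
(R3, C4): Player 1 can switch to R1 (9 → 16). Not NE.
(The remaining 4 profiles each have a profitable deviation by the same check.)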